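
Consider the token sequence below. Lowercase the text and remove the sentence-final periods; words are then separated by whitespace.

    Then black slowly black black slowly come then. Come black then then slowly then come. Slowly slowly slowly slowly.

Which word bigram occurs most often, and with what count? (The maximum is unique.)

Bigram frequencies (highest first):
  slowly slowly: 3
  black slowly: 2
  then come: 2
  then black: 1
  slowly black: 1
  black black: 1
  … (8 more, each ≤ 1)

"slowly slowly", 3 times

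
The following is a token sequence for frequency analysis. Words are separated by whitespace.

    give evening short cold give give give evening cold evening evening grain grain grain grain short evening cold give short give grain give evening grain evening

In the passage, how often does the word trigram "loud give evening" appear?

Scanning the 24 overlapping trigram windows for "loud give evening":
  (none found)

0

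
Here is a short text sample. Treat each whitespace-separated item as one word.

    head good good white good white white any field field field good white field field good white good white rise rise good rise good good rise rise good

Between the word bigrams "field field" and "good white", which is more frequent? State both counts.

"good white" (5 vs 3)

"field field": 3 occurrences
"good white": 5 occurrences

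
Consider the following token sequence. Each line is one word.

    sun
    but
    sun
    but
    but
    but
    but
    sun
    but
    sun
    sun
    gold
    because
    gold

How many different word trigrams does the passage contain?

14 tokens → 12 trigram windows in total.
Repeated trigrams (each contributes count−1 duplicates):
  but but but: 2
  but sun but: 2
  sun but sun: 2
3 duplicate windows → 12 − 3 = 9 distinct.

9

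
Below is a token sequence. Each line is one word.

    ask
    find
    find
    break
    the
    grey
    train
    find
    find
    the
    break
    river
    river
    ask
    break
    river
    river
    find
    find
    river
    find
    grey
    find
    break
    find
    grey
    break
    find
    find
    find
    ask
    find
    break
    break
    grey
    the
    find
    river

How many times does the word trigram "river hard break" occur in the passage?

0

Scanning the 36 overlapping trigram windows for "river hard break":
  (none found)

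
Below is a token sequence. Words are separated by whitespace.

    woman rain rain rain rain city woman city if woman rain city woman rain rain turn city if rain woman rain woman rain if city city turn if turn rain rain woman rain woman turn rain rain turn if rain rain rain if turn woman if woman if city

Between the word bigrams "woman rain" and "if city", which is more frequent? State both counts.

"woman rain" (6 vs 2)

"woman rain": 6 occurrences
"if city": 2 occurrences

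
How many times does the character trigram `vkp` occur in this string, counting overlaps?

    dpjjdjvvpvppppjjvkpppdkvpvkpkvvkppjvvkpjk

4

Sliding a length-3 window over the 41 characters (39 positions):
  position 17–19: vkp
  position 26–28: vkp
  position 31–33: vkp
  position 37–39: vkp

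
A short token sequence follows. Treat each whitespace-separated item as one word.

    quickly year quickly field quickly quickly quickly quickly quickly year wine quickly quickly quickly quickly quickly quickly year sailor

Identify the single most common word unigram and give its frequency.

Unigram frequencies (highest first):
  quickly: 13
  year: 3
  field: 1
  wine: 1
  sailor: 1

"quickly", 13 times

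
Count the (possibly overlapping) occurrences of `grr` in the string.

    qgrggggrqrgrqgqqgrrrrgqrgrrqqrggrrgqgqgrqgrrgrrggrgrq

5

Sliding a length-3 window over the 53 characters (51 positions):
  position 17–19: grr
  position 25–27: grr
  position 32–34: grr
  position 42–44: grr
  position 45–47: grr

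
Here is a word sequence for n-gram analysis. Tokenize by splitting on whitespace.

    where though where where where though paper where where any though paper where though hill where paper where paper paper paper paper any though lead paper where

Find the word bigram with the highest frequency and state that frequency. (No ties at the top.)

"paper where", 4 times

Bigram frequencies (highest first):
  paper where: 4
  where though: 3
  where where: 3
  paper paper: 3
  though paper: 2
  any though: 2
  … (8 more, each ≤ 2)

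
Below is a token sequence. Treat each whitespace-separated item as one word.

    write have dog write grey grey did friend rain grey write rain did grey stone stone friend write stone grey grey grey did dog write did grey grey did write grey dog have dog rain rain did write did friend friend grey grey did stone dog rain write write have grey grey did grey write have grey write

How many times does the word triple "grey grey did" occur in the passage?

5

Scanning the 56 overlapping trigram windows for "grey grey did":
  position 5–7: grey grey did
  position 21–23: grey grey did
  position 27–29: grey grey did
  position 42–44: grey grey did
  position 51–53: grey grey did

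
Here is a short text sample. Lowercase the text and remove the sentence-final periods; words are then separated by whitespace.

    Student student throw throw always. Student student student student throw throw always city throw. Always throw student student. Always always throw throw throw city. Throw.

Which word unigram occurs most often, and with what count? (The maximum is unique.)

"throw", 10 times

Unigram frequencies (highest first):
  throw: 10
  student: 8
  always: 5
  city: 2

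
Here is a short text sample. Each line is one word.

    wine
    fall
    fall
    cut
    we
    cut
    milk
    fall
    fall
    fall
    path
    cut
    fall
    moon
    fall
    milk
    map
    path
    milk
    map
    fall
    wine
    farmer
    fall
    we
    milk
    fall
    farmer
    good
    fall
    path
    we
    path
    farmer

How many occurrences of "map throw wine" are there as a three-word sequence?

0

Scanning the 32 overlapping trigram windows for "map throw wine":
  (none found)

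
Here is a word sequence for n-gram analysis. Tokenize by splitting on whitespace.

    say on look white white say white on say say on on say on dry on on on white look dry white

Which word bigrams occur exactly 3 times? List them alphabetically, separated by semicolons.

Bigram counts meeting the condition (exactly 3 times):
  on on: 3
  say on: 3

on on; say on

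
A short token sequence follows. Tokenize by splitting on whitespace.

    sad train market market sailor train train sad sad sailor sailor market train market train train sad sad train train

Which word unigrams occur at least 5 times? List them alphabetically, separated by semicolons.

Unigram counts meeting the condition (at least 5 times):
  sad: 5
  train: 8

sad; train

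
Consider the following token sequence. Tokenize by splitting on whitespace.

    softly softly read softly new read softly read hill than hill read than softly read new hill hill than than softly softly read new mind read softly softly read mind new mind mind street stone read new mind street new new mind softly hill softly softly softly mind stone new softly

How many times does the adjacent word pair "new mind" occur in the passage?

4

Scanning the 50 overlapping bigram windows for "new mind":
  position 24–25: new mind
  position 31–32: new mind
  position 37–38: new mind
  position 41–42: new mind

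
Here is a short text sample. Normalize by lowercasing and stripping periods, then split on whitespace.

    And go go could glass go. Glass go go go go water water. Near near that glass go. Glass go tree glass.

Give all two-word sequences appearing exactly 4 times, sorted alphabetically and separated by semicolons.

glass go; go go

Bigram counts meeting the condition (exactly 4 times):
  glass go: 4
  go go: 4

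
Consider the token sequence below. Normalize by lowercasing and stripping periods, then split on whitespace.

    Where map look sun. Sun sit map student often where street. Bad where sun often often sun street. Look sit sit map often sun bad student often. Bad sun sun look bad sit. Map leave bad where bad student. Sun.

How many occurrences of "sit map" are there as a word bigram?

Scanning the 39 overlapping bigram windows for "sit map":
  position 6–7: sit map
  position 21–22: sit map
  position 33–34: sit map

3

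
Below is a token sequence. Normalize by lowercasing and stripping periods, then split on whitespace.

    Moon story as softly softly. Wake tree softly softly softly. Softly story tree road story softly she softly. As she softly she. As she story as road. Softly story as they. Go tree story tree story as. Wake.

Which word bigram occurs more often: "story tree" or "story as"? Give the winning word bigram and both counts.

"story as" (4 vs 2)

"story tree": 2 occurrences
"story as": 4 occurrences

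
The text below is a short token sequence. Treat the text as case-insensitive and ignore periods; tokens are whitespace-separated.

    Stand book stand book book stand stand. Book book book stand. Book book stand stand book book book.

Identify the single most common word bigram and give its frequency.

"book book", 6 times

Bigram frequencies (highest first):
  book book: 6
  stand book: 5
  book stand: 4
  stand stand: 2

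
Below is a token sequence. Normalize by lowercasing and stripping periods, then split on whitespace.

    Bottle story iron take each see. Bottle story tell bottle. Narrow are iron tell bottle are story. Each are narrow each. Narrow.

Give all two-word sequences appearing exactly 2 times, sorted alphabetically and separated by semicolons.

bottle story; tell bottle

Bigram counts meeting the condition (exactly 2 times):
  bottle story: 2
  tell bottle: 2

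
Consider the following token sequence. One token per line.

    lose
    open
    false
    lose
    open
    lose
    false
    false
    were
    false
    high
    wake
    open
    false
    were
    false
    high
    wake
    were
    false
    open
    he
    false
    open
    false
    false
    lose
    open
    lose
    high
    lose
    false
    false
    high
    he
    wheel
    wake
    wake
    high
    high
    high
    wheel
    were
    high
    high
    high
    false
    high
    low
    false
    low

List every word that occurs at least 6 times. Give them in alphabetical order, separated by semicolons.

false; high; lose; open

Unigram counts meeting the condition (at least 6 times):
  false: 14
  high: 11
  lose: 6
  open: 6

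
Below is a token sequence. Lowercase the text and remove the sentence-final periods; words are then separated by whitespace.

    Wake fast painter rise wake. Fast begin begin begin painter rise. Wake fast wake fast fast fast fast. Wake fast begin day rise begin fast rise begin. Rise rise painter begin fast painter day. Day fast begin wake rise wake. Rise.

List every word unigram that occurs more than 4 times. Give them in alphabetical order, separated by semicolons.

begin; fast; rise; wake

Unigram counts meeting the condition (more than 4 times):
  begin: 8
  fast: 11
  rise: 8
  wake: 7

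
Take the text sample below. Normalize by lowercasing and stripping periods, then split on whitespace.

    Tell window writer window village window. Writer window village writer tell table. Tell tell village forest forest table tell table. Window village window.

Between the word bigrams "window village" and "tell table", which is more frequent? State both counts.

"window village": 3 occurrences
"tell table": 2 occurrences

"window village" (3 vs 2)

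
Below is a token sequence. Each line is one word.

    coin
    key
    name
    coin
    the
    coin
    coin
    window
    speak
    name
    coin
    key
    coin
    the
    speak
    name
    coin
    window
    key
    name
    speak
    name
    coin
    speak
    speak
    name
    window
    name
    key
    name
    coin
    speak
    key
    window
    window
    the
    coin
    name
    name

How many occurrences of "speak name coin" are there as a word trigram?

Scanning the 37 overlapping trigram windows for "speak name coin":
  position 9–11: speak name coin
  position 15–17: speak name coin
  position 21–23: speak name coin

3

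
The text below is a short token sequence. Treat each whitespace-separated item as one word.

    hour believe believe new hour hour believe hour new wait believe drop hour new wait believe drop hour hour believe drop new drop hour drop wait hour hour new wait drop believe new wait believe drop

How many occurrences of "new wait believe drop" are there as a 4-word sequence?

Scanning the 33 overlapping 4-gram windows for "new wait believe drop":
  position 9–12: new wait believe drop
  position 14–17: new wait believe drop
  position 33–36: new wait believe drop

3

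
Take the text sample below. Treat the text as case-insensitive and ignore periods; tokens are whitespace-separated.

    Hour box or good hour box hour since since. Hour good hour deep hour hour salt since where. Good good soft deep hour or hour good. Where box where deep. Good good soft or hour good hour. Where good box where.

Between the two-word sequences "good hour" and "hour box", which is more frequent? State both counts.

"good hour": 3 occurrences
"hour box": 2 occurrences

"good hour" (3 vs 2)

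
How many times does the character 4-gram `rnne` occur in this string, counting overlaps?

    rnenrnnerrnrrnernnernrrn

Sliding a length-4 window over the 24 characters (21 positions):
  position 5–8: rnne
  position 16–19: rnne

2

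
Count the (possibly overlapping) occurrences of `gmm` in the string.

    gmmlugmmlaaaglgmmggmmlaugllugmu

4

Sliding a length-3 window over the 31 characters (29 positions):
  position 1–3: gmm
  position 6–8: gmm
  position 15–17: gmm
  position 19–21: gmm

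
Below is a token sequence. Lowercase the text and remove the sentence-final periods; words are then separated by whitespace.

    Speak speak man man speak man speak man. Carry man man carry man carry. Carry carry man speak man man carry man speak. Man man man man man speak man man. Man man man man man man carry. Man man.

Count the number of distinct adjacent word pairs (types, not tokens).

40 tokens → 39 bigram windows in total.
Repeated bigrams (each contributes count−1 duplicates):
  man man: 15
  speak man: 6
  carry man: 5
  man carry: 5
  man speak: 5
  carry carry: 2
32 duplicate windows → 39 − 32 = 7 distinct.

7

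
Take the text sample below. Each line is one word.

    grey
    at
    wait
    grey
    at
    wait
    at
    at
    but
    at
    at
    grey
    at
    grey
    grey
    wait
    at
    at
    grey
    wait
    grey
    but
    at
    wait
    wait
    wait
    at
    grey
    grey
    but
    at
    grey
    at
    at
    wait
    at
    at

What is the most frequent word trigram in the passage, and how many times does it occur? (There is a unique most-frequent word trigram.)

Trigram frequencies (highest first):
  wait at at: 3
  grey at wait: 2
  at wait at: 2
  at at grey: 2
  at grey at: 2
  at grey grey: 2
  … (21 more, each ≤ 2)

"wait at at", 3 times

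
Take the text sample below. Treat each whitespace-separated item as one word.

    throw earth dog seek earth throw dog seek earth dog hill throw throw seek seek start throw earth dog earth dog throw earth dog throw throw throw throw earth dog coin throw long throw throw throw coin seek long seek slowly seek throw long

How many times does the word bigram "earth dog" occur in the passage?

6

Scanning the 43 overlapping bigram windows for "earth dog":
  position 2–3: earth dog
  position 9–10: earth dog
  position 18–19: earth dog
  position 20–21: earth dog
  position 23–24: earth dog
  position 29–30: earth dog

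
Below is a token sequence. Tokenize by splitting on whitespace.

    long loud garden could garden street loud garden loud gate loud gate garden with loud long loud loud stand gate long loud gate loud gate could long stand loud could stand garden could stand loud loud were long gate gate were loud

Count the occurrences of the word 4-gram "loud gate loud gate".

2

Scanning the 39 overlapping 4-gram windows for "loud gate loud gate":
  position 9–12: loud gate loud gate
  position 22–25: loud gate loud gate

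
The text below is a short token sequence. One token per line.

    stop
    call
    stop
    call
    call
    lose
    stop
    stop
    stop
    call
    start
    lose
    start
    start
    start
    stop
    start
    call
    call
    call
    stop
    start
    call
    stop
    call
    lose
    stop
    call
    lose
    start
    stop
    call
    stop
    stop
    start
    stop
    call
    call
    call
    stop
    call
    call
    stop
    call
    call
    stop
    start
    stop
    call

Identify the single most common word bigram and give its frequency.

"stop call", 10 times

Bigram frequencies (highest first):
  stop call: 10
  call stop: 7
  call call: 7
  start stop: 4
  stop start: 4
  call lose: 3
  … (7 more, each ≤ 3)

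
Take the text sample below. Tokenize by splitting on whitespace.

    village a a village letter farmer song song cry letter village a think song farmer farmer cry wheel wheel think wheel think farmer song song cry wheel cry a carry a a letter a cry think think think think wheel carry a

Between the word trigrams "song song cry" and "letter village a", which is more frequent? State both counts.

"song song cry": 2 occurrences
"letter village a": 1 occurrence

"song song cry" (2 vs 1)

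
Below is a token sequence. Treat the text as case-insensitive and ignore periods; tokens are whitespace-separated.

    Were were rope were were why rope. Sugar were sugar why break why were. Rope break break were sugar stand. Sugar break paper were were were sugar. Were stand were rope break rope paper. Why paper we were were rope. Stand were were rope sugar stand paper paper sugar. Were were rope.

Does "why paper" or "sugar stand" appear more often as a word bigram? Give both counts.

"sugar stand" (2 vs 1)

"why paper": 1 occurrence
"sugar stand": 2 occurrences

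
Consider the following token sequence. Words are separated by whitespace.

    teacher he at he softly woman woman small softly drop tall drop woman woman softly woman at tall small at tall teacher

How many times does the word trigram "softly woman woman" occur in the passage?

Scanning the 20 overlapping trigram windows for "softly woman woman":
  position 5–7: softly woman woman

1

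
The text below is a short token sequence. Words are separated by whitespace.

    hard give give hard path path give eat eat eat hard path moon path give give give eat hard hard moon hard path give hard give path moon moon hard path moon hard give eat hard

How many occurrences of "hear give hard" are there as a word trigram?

Scanning the 34 overlapping trigram windows for "hear give hard":
  (none found)

0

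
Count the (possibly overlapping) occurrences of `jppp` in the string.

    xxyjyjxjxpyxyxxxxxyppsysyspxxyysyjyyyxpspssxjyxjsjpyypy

0

Sliding a length-4 window over the 55 characters (52 positions):
  (no match at any position)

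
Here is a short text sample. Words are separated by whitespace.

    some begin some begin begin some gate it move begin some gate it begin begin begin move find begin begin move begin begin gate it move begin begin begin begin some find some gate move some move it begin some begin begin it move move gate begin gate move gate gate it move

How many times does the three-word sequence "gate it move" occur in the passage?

Scanning the 51 overlapping trigram windows for "gate it move":
  position 7–9: gate it move
  position 24–26: gate it move
  position 51–53: gate it move

3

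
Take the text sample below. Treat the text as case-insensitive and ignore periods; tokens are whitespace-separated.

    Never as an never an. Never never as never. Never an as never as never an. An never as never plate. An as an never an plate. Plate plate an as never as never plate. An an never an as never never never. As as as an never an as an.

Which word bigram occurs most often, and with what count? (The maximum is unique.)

"as never", 7 times

Bigram frequencies (highest first):
  as never: 7
  never as: 6
  an never: 6
  never an: 6
  an as: 5
  as an: 4
  … (7 more, each ≤ 4)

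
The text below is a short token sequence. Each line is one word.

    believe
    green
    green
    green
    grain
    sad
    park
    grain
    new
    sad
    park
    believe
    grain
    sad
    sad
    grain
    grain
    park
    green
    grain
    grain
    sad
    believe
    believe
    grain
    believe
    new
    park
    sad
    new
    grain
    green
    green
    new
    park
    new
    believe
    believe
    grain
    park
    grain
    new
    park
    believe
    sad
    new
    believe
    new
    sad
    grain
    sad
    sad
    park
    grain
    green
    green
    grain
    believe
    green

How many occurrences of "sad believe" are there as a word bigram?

1

Scanning the 58 overlapping bigram windows for "sad believe":
  position 22–23: sad believe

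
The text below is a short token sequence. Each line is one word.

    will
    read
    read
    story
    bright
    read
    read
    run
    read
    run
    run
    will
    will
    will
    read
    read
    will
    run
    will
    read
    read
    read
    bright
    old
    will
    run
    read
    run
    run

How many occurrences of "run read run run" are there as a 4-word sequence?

Scanning the 26 overlapping 4-gram windows for "run read run run":
  position 8–11: run read run run
  position 26–29: run read run run

2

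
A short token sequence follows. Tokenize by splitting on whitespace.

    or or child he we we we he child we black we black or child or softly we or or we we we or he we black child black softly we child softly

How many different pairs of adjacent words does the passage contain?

22

33 tokens → 32 bigram windows in total.
Repeated bigrams (each contributes count−1 duplicates):
  we we: 4
  we black: 3
  he we: 2
  or child: 2
  or or: 2
  softly we: 2
  we or: 2
10 duplicate windows → 32 − 10 = 22 distinct.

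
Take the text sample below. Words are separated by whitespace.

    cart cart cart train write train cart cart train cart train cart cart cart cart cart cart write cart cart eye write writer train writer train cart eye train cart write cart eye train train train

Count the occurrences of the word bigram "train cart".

5

Scanning the 35 overlapping bigram windows for "train cart":
  position 6–7: train cart
  position 9–10: train cart
  position 11–12: train cart
  position 26–27: train cart
  position 29–30: train cart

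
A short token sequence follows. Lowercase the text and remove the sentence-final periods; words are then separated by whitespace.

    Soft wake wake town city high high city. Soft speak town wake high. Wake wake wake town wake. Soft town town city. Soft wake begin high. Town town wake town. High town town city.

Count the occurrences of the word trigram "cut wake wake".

Scanning the 32 overlapping trigram windows for "cut wake wake":
  (none found)

0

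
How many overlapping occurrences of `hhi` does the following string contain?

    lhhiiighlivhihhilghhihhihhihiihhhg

Sliding a length-3 window over the 34 characters (32 positions):
  position 2–4: hhi
  position 14–16: hhi
  position 19–21: hhi
  position 22–24: hhi
  position 25–27: hhi

5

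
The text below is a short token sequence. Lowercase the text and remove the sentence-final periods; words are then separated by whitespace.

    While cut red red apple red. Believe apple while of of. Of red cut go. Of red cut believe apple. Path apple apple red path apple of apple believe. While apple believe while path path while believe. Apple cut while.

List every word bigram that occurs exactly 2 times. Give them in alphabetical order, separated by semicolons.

apple believe; apple red; believe while; of of; of red; path apple; red cut

Bigram counts meeting the condition (exactly 2 times):
  apple believe: 2
  apple red: 2
  believe while: 2
  of of: 2
  of red: 2
  path apple: 2
  red cut: 2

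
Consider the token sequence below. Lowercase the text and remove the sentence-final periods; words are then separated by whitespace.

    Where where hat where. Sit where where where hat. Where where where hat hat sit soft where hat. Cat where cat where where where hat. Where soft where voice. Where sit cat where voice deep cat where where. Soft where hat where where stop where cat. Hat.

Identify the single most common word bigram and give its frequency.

Bigram frequencies (highest first):
  where where: 9
  where hat: 6
  hat where: 4
  cat where: 4
  soft where: 3
  where sit: 2
  … (15 more, each ≤ 2)

"where where", 9 times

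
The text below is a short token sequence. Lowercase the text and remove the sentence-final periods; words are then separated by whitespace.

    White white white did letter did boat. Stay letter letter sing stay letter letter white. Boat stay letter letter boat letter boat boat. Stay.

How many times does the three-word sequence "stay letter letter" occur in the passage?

Scanning the 22 overlapping trigram windows for "stay letter letter":
  position 8–10: stay letter letter
  position 12–14: stay letter letter
  position 17–19: stay letter letter

3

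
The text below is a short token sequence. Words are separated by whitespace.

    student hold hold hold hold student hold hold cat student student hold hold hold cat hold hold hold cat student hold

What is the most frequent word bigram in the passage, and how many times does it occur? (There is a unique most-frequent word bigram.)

Bigram frequencies (highest first):
  hold hold: 8
  student hold: 4
  hold cat: 3
  cat student: 2
  hold student: 1
  student student: 1
  … (1 more, each ≤ 1)

"hold hold", 8 times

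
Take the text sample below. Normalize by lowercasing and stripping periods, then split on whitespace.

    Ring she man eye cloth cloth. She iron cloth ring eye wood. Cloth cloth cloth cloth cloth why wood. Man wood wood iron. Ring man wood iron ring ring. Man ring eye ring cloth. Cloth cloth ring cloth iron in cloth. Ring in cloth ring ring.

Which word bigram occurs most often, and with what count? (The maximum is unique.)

Bigram frequencies (highest first):
  cloth cloth: 7
  cloth ring: 4
  ring eye: 2
  man wood: 2
  wood iron: 2
  iron ring: 2
  … (22 more, each ≤ 2)

"cloth cloth", 7 times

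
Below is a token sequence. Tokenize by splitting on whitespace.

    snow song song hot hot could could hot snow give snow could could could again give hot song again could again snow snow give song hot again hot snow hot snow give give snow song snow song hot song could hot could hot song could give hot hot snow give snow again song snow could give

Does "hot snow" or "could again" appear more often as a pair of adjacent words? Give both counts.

"hot snow" (4 vs 2)

"hot snow": 4 occurrences
"could again": 2 occurrences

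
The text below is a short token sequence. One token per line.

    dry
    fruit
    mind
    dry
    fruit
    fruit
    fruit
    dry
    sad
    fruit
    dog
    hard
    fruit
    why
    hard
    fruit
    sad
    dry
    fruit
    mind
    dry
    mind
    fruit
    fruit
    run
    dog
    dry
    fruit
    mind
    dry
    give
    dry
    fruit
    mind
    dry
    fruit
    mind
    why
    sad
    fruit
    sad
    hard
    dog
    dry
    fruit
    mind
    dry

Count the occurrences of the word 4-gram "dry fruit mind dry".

Scanning the 44 overlapping 4-gram windows for "dry fruit mind dry":
  position 1–4: dry fruit mind dry
  position 18–21: dry fruit mind dry
  position 27–30: dry fruit mind dry
  position 32–35: dry fruit mind dry
  position 44–47: dry fruit mind dry

5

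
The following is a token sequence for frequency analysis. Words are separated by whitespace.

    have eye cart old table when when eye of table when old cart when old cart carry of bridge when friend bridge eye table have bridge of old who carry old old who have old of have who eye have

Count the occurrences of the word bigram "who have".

1

Scanning the 39 overlapping bigram windows for "who have":
  position 33–34: who have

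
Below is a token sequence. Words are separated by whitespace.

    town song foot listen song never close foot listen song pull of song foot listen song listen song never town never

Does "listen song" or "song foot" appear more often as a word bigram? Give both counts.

"listen song" (4 vs 2)

"listen song": 4 occurrences
"song foot": 2 occurrences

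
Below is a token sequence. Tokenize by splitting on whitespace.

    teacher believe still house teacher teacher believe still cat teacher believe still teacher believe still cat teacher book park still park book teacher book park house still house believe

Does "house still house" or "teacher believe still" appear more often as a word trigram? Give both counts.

"teacher believe still" (4 vs 1)

"house still house": 1 occurrence
"teacher believe still": 4 occurrences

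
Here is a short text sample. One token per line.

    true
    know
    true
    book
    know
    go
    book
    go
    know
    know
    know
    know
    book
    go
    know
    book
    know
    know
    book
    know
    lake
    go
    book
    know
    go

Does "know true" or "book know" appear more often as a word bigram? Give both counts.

"book know" (4 vs 1)

"know true": 1 occurrence
"book know": 4 occurrences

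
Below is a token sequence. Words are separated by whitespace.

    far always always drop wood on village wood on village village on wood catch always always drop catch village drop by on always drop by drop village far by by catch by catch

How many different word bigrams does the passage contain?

33 tokens → 32 bigram windows in total.
Repeated bigrams (each contributes count−1 duplicates):
  always drop: 3
  always always: 2
  by catch: 2
  drop by: 2
  on village: 2
  wood on: 2
7 duplicate windows → 32 − 7 = 25 distinct.

25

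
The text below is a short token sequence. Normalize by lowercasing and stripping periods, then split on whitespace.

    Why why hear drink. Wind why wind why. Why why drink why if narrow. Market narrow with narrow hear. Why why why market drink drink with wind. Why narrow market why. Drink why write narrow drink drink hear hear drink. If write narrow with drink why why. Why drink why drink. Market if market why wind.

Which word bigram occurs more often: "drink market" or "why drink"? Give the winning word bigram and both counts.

"drink market": 1 occurrence
"why drink": 4 occurrences

"why drink" (4 vs 1)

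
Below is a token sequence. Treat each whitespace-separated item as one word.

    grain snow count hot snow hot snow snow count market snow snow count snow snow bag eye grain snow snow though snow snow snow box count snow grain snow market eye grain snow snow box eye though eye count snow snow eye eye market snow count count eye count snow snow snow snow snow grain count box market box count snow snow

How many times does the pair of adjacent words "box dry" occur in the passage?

Scanning the 61 overlapping bigram windows for "box dry":
  (none found)

0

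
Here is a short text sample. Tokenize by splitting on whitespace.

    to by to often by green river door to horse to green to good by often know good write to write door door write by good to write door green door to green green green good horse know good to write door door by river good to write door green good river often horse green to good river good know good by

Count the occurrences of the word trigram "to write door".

4

Scanning the 60 overlapping trigram windows for "to write door":
  position 20–22: to write door
  position 27–29: to write door
  position 40–42: to write door
  position 47–49: to write door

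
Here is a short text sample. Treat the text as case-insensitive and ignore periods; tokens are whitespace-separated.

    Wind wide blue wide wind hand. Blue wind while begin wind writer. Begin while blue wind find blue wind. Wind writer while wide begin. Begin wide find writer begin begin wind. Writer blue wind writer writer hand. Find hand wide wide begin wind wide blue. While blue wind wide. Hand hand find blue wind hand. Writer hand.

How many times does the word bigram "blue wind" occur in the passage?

Scanning the 56 overlapping bigram windows for "blue wind":
  position 7–8: blue wind
  position 15–16: blue wind
  position 18–19: blue wind
  position 33–34: blue wind
  position 47–48: blue wind
  position 53–54: blue wind

6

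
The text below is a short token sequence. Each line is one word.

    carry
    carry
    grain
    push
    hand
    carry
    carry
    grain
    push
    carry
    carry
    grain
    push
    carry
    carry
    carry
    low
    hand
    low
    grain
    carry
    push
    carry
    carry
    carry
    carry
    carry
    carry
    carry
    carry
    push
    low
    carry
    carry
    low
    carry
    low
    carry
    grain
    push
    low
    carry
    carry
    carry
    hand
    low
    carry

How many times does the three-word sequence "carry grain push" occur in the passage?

Scanning the 45 overlapping trigram windows for "carry grain push":
  position 2–4: carry grain push
  position 7–9: carry grain push
  position 11–13: carry grain push
  position 38–40: carry grain push

4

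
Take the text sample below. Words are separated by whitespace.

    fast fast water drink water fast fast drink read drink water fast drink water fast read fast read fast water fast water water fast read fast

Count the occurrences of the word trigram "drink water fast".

Scanning the 24 overlapping trigram windows for "drink water fast":
  position 4–6: drink water fast
  position 10–12: drink water fast
  position 13–15: drink water fast

3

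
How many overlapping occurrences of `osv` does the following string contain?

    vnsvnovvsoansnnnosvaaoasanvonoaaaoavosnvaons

1

Sliding a length-3 window over the 44 characters (42 positions):
  position 17–19: osv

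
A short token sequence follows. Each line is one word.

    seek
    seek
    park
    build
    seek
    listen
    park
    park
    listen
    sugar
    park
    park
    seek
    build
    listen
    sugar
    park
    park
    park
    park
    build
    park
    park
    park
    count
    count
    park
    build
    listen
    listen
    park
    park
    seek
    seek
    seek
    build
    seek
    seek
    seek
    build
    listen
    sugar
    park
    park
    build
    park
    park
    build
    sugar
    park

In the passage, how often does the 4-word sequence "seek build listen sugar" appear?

2

Scanning the 47 overlapping 4-gram windows for "seek build listen sugar":
  position 13–16: seek build listen sugar
  position 39–42: seek build listen sugar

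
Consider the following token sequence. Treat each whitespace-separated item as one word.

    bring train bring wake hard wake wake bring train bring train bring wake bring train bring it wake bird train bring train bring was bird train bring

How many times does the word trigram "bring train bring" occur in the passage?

Scanning the 25 overlapping trigram windows for "bring train bring":
  position 1–3: bring train bring
  position 8–10: bring train bring
  position 10–12: bring train bring
  position 14–16: bring train bring
  position 21–23: bring train bring

5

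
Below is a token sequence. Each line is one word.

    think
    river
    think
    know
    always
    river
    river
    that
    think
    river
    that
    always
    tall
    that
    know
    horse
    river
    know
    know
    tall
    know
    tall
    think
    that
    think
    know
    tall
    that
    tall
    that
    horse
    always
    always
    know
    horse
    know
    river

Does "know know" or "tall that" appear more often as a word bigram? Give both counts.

"know know": 1 occurrence
"tall that": 3 occurrences

"tall that" (3 vs 1)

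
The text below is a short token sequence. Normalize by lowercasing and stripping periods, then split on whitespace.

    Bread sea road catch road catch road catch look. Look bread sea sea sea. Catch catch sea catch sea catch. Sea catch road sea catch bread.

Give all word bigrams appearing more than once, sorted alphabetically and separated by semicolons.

bread sea; catch road; catch sea; road catch; sea catch; sea sea

Bigram counts meeting the condition (more than once):
  bread sea: 2
  catch road: 3
  catch sea: 3
  road catch: 3
  sea catch: 5
  sea sea: 2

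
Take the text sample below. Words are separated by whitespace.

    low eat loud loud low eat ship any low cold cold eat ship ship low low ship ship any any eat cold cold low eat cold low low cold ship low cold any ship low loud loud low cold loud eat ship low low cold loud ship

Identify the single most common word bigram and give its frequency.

"low cold", 5 times

Bigram frequencies (highest first):
  low cold: 5
  ship low: 4
  low eat: 3
  eat ship: 3
  low low: 3
  loud loud: 2
  … (19 more, each ≤ 2)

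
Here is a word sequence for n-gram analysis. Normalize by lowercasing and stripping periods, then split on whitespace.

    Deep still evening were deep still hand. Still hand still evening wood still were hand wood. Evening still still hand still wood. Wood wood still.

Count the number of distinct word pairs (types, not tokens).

16

25 tokens → 24 bigram windows in total.
Repeated bigrams (each contributes count−1 duplicates):
  hand still: 3
  still hand: 3
  deep still: 2
  still evening: 2
  wood still: 2
  wood wood: 2
8 duplicate windows → 24 − 8 = 16 distinct.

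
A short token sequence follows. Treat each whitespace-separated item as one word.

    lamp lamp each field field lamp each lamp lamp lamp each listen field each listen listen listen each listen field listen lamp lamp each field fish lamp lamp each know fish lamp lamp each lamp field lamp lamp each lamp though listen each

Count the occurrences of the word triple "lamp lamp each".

Scanning the 41 overlapping trigram windows for "lamp lamp each":
  position 1–3: lamp lamp each
  position 9–11: lamp lamp each
  position 22–24: lamp lamp each
  position 27–29: lamp lamp each
  position 32–34: lamp lamp each
  position 37–39: lamp lamp each

6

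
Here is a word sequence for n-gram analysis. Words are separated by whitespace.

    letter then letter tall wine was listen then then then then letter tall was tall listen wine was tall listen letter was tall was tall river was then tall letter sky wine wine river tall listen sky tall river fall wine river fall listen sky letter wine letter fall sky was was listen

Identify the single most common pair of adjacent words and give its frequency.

"was tall", 4 times

Bigram frequencies (highest first):
  was tall: 4
  then then: 3
  tall listen: 3
  then letter: 2
  letter tall: 2
  wine was: 2
  … (30 more, each ≤ 2)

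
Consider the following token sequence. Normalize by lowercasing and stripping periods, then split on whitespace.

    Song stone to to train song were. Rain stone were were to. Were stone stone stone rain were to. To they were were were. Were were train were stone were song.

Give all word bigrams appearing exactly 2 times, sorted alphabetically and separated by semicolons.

stone stone; stone were; to to; were stone; were to

Bigram counts meeting the condition (exactly 2 times):
  stone stone: 2
  stone were: 2
  to to: 2
  were stone: 2
  were to: 2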